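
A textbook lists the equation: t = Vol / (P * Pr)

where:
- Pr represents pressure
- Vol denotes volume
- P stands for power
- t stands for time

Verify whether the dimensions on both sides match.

No

Pr (pressure) has dimensions [L^-1 M T^-2].
Vol (volume) has dimensions [L^3].
P (power) has dimensions [L^2 M T^-3].
t (time) has dimensions [T].

Left side: [T]
Right side: [L^2 M^-2 T^5]

The two sides have different dimensions, so the equation is NOT dimensionally consistent.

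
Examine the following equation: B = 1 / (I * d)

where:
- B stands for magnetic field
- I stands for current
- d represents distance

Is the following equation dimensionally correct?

No

B (magnetic field) has dimensions [I^-1 M T^-2].
I (current) has dimensions [I].
d (distance) has dimensions [L].

Left side: [I^-1 M T^-2]
Right side: [I^-1 L^-1]

The two sides have different dimensions, so the equation is NOT dimensionally consistent.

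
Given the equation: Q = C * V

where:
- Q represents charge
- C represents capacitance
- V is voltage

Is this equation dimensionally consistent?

Yes

Q (charge) has dimensions [I T].
C (capacitance) has dimensions [I^2 L^-2 M^-1 T^4].
V (voltage) has dimensions [I^-1 L^2 M T^-3].

Left side: [I T]
Right side: [I T]

Both sides have the same dimensions, so the equation is dimensionally consistent.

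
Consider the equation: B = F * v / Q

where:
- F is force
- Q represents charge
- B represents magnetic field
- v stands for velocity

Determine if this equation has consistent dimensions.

No

F (force) has dimensions [L M T^-2].
Q (charge) has dimensions [I T].
B (magnetic field) has dimensions [I^-1 M T^-2].
v (velocity) has dimensions [L T^-1].

Left side: [I^-1 M T^-2]
Right side: [I^-1 L^2 M T^-4]

The two sides have different dimensions, so the equation is NOT dimensionally consistent.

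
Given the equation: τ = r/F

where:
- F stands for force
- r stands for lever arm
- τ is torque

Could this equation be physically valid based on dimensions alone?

No

F (force) has dimensions [L M T^-2].
r (lever arm) has dimensions [L].
τ (torque) has dimensions [L^2 M T^-2].

Left side: [L^2 M T^-2]
Right side: [M^-1 T^2]

The two sides have different dimensions, so the equation is NOT dimensionally consistent.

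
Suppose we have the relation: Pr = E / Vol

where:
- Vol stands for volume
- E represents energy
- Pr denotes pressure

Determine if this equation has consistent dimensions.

Yes

Vol (volume) has dimensions [L^3].
E (energy) has dimensions [L^2 M T^-2].
Pr (pressure) has dimensions [L^-1 M T^-2].

Left side: [L^-1 M T^-2]
Right side: [L^-1 M T^-2]

Both sides have the same dimensions, so the equation is dimensionally consistent.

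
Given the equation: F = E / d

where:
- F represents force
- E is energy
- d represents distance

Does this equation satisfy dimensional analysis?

Yes

F (force) has dimensions [L M T^-2].
E (energy) has dimensions [L^2 M T^-2].
d (distance) has dimensions [L].

Left side: [L M T^-2]
Right side: [L M T^-2]

Both sides have the same dimensions, so the equation is dimensionally consistent.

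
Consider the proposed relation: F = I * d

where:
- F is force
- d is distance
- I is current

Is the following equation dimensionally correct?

No

F (force) has dimensions [L M T^-2].
d (distance) has dimensions [L].
I (current) has dimensions [I].

Left side: [L M T^-2]
Right side: [I L]

The two sides have different dimensions, so the equation is NOT dimensionally consistent.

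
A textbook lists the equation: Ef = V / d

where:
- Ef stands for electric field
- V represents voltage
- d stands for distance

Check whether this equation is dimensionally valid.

Yes

Ef (electric field) has dimensions [I^-1 L M T^-3].
V (voltage) has dimensions [I^-1 L^2 M T^-3].
d (distance) has dimensions [L].

Left side: [I^-1 L M T^-3]
Right side: [I^-1 L M T^-3]

Both sides have the same dimensions, so the equation is dimensionally consistent.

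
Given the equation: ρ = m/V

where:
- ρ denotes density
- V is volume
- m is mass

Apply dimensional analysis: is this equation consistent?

Yes

ρ (density) has dimensions [L^-3 M].
V (volume) has dimensions [L^3].
m (mass) has dimensions [M].

Left side: [L^-3 M]
Right side: [L^-3 M]

Both sides have the same dimensions, so the equation is dimensionally consistent.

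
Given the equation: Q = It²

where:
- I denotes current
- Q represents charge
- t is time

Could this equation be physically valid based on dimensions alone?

No

I (current) has dimensions [I].
Q (charge) has dimensions [I T].
t (time) has dimensions [T].

Left side: [I T]
Right side: [I T^2]

The two sides have different dimensions, so the equation is NOT dimensionally consistent.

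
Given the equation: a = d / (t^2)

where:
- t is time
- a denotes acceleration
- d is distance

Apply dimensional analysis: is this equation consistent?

Yes

t (time) has dimensions [T].
a (acceleration) has dimensions [L T^-2].
d (distance) has dimensions [L].

Left side: [L T^-2]
Right side: [L T^-2]

Both sides have the same dimensions, so the equation is dimensionally consistent.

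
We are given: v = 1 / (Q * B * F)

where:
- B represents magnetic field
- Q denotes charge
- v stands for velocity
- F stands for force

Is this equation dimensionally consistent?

No

B (magnetic field) has dimensions [I^-1 M T^-2].
Q (charge) has dimensions [I T].
v (velocity) has dimensions [L T^-1].
F (force) has dimensions [L M T^-2].

Left side: [L T^-1]
Right side: [L^-1 M^-2 T^3]

The two sides have different dimensions, so the equation is NOT dimensionally consistent.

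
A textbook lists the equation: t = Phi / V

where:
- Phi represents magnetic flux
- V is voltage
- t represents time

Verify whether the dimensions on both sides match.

Yes

Phi (magnetic flux) has dimensions [I^-1 L^2 M T^-2].
V (voltage) has dimensions [I^-1 L^2 M T^-3].
t (time) has dimensions [T].

Left side: [T]
Right side: [T]

Both sides have the same dimensions, so the equation is dimensionally consistent.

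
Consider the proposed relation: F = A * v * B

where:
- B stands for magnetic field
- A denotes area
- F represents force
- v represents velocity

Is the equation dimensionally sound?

No

B (magnetic field) has dimensions [I^-1 M T^-2].
A (area) has dimensions [L^2].
F (force) has dimensions [L M T^-2].
v (velocity) has dimensions [L T^-1].

Left side: [L M T^-2]
Right side: [I^-1 L^3 M T^-3]

The two sides have different dimensions, so the equation is NOT dimensionally consistent.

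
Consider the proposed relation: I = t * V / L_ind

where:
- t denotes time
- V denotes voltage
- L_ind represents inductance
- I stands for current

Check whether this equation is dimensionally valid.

Yes

t (time) has dimensions [T].
V (voltage) has dimensions [I^-1 L^2 M T^-3].
L_ind (inductance) has dimensions [I^-2 L^2 M T^-2].
I (current) has dimensions [I].

Left side: [I]
Right side: [I]

Both sides have the same dimensions, so the equation is dimensionally consistent.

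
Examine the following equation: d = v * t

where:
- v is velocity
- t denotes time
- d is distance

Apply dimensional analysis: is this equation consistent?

Yes

v (velocity) has dimensions [L T^-1].
t (time) has dimensions [T].
d (distance) has dimensions [L].

Left side: [L]
Right side: [L]

Both sides have the same dimensions, so the equation is dimensionally consistent.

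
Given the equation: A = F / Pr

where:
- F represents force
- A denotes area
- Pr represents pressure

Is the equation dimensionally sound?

Yes

F (force) has dimensions [L M T^-2].
A (area) has dimensions [L^2].
Pr (pressure) has dimensions [L^-1 M T^-2].

Left side: [L^2]
Right side: [L^2]

Both sides have the same dimensions, so the equation is dimensionally consistent.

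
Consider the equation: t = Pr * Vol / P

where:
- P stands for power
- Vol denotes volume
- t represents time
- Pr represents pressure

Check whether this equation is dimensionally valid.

Yes

P (power) has dimensions [L^2 M T^-3].
Vol (volume) has dimensions [L^3].
t (time) has dimensions [T].
Pr (pressure) has dimensions [L^-1 M T^-2].

Left side: [T]
Right side: [T]

Both sides have the same dimensions, so the equation is dimensionally consistent.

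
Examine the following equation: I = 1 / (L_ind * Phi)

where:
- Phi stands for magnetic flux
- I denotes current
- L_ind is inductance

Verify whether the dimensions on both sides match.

No

Phi (magnetic flux) has dimensions [I^-1 L^2 M T^-2].
I (current) has dimensions [I].
L_ind (inductance) has dimensions [I^-2 L^2 M T^-2].

Left side: [I]
Right side: [I^3 L^-4 M^-2 T^4]

The two sides have different dimensions, so the equation is NOT dimensionally consistent.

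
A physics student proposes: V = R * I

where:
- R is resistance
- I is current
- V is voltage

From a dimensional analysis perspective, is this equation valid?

Yes

R (resistance) has dimensions [I^-2 L^2 M T^-3].
I (current) has dimensions [I].
V (voltage) has dimensions [I^-1 L^2 M T^-3].

Left side: [I^-1 L^2 M T^-3]
Right side: [I^-1 L^2 M T^-3]

Both sides have the same dimensions, so the equation is dimensionally consistent.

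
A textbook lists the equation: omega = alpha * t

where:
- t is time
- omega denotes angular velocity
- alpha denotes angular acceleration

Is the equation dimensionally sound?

Yes

t (time) has dimensions [T].
omega (angular velocity) has dimensions [T^-1].
alpha (angular acceleration) has dimensions [T^-2].

Left side: [T^-1]
Right side: [T^-1]

Both sides have the same dimensions, so the equation is dimensionally consistent.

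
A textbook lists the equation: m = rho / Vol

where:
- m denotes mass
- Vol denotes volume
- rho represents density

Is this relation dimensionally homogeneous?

No

m (mass) has dimensions [M].
Vol (volume) has dimensions [L^3].
rho (density) has dimensions [L^-3 M].

Left side: [M]
Right side: [L^-6 M]

The two sides have different dimensions, so the equation is NOT dimensionally consistent.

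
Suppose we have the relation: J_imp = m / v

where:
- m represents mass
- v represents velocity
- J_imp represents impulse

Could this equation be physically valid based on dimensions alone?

No

m (mass) has dimensions [M].
v (velocity) has dimensions [L T^-1].
J_imp (impulse) has dimensions [L M T^-1].

Left side: [L M T^-1]
Right side: [L^-1 M T]

The two sides have different dimensions, so the equation is NOT dimensionally consistent.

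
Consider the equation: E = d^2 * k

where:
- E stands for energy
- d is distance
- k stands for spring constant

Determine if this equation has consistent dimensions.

Yes

E (energy) has dimensions [L^2 M T^-2].
d (distance) has dimensions [L].
k (spring constant) has dimensions [M T^-2].

Left side: [L^2 M T^-2]
Right side: [L^2 M T^-2]

Both sides have the same dimensions, so the equation is dimensionally consistent.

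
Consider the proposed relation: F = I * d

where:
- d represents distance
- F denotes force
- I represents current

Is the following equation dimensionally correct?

No

d (distance) has dimensions [L].
F (force) has dimensions [L M T^-2].
I (current) has dimensions [I].

Left side: [L M T^-2]
Right side: [I L]

The two sides have different dimensions, so the equation is NOT dimensionally consistent.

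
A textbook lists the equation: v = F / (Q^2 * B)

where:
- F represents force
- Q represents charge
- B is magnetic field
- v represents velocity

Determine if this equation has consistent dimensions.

No

F (force) has dimensions [L M T^-2].
Q (charge) has dimensions [I T].
B (magnetic field) has dimensions [I^-1 M T^-2].
v (velocity) has dimensions [L T^-1].

Left side: [L T^-1]
Right side: [I^-1 L T^-2]

The two sides have different dimensions, so the equation is NOT dimensionally consistent.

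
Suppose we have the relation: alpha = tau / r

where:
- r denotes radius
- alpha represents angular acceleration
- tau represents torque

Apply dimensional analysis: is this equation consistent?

No

r (radius) has dimensions [L].
alpha (angular acceleration) has dimensions [T^-2].
tau (torque) has dimensions [L^2 M T^-2].

Left side: [T^-2]
Right side: [L M T^-2]

The two sides have different dimensions, so the equation is NOT dimensionally consistent.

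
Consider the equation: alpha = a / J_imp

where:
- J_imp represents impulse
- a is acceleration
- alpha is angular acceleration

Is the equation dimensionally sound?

No

J_imp (impulse) has dimensions [L M T^-1].
a (acceleration) has dimensions [L T^-2].
alpha (angular acceleration) has dimensions [T^-2].

Left side: [T^-2]
Right side: [M^-1 T^-1]

The two sides have different dimensions, so the equation is NOT dimensionally consistent.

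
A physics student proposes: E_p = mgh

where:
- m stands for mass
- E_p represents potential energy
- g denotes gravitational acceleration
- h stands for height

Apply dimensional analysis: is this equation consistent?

Yes

m (mass) has dimensions [M].
E_p (potential energy) has dimensions [L^2 M T^-2].
g (gravitational acceleration) has dimensions [L T^-2].
h (height) has dimensions [L].

Left side: [L^2 M T^-2]
Right side: [L^2 M T^-2]

Both sides have the same dimensions, so the equation is dimensionally consistent.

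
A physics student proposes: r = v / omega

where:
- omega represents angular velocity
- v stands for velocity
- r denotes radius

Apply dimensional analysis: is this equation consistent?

Yes

omega (angular velocity) has dimensions [T^-1].
v (velocity) has dimensions [L T^-1].
r (radius) has dimensions [L].

Left side: [L]
Right side: [L]

Both sides have the same dimensions, so the equation is dimensionally consistent.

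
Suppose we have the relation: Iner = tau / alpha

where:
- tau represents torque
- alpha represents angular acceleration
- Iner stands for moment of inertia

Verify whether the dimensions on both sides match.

Yes

tau (torque) has dimensions [L^2 M T^-2].
alpha (angular acceleration) has dimensions [T^-2].
Iner (moment of inertia) has dimensions [L^2 M].

Left side: [L^2 M]
Right side: [L^2 M]

Both sides have the same dimensions, so the equation is dimensionally consistent.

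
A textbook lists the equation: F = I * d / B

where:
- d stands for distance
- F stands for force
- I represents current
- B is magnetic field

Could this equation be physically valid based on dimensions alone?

No

d (distance) has dimensions [L].
F (force) has dimensions [L M T^-2].
I (current) has dimensions [I].
B (magnetic field) has dimensions [I^-1 M T^-2].

Left side: [L M T^-2]
Right side: [I^2 L M^-1 T^2]

The two sides have different dimensions, so the equation is NOT dimensionally consistent.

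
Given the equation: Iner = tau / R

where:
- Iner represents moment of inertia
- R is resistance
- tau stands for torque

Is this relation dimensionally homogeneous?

No

Iner (moment of inertia) has dimensions [L^2 M].
R (resistance) has dimensions [I^-2 L^2 M T^-3].
tau (torque) has dimensions [L^2 M T^-2].

Left side: [L^2 M]
Right side: [I^2 T]

The two sides have different dimensions, so the equation is NOT dimensionally consistent.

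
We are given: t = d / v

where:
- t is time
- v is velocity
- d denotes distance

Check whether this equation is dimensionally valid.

Yes

t (time) has dimensions [T].
v (velocity) has dimensions [L T^-1].
d (distance) has dimensions [L].

Left side: [T]
Right side: [T]

Both sides have the same dimensions, so the equation is dimensionally consistent.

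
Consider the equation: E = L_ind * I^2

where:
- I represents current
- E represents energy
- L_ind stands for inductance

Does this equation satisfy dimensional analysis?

Yes

I (current) has dimensions [I].
E (energy) has dimensions [L^2 M T^-2].
L_ind (inductance) has dimensions [I^-2 L^2 M T^-2].

Left side: [L^2 M T^-2]
Right side: [L^2 M T^-2]

Both sides have the same dimensions, so the equation is dimensionally consistent.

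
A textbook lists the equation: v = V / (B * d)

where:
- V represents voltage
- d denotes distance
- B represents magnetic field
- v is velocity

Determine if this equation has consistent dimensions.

Yes

V (voltage) has dimensions [I^-1 L^2 M T^-3].
d (distance) has dimensions [L].
B (magnetic field) has dimensions [I^-1 M T^-2].
v (velocity) has dimensions [L T^-1].

Left side: [L T^-1]
Right side: [L T^-1]

Both sides have the same dimensions, so the equation is dimensionally consistent.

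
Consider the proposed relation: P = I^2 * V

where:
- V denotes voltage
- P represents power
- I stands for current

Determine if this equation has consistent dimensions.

No

V (voltage) has dimensions [I^-1 L^2 M T^-3].
P (power) has dimensions [L^2 M T^-3].
I (current) has dimensions [I].

Left side: [L^2 M T^-3]
Right side: [I L^2 M T^-3]

The two sides have different dimensions, so the equation is NOT dimensionally consistent.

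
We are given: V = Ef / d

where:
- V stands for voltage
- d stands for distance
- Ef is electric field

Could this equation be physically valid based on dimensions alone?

No

V (voltage) has dimensions [I^-1 L^2 M T^-3].
d (distance) has dimensions [L].
Ef (electric field) has dimensions [I^-1 L M T^-3].

Left side: [I^-1 L^2 M T^-3]
Right side: [I^-1 M T^-3]

The two sides have different dimensions, so the equation is NOT dimensionally consistent.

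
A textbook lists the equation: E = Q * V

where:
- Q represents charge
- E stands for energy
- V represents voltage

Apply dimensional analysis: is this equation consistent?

Yes

Q (charge) has dimensions [I T].
E (energy) has dimensions [L^2 M T^-2].
V (voltage) has dimensions [I^-1 L^2 M T^-3].

Left side: [L^2 M T^-2]
Right side: [L^2 M T^-2]

Both sides have the same dimensions, so the equation is dimensionally consistent.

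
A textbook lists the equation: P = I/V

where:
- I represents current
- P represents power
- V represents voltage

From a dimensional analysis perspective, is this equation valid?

No

I (current) has dimensions [I].
P (power) has dimensions [L^2 M T^-3].
V (voltage) has dimensions [I^-1 L^2 M T^-3].

Left side: [L^2 M T^-3]
Right side: [I^2 L^-2 M^-1 T^3]

The two sides have different dimensions, so the equation is NOT dimensionally consistent.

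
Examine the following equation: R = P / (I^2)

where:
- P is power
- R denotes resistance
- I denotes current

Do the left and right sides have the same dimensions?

Yes

P (power) has dimensions [L^2 M T^-3].
R (resistance) has dimensions [I^-2 L^2 M T^-3].
I (current) has dimensions [I].

Left side: [I^-2 L^2 M T^-3]
Right side: [I^-2 L^2 M T^-3]

Both sides have the same dimensions, so the equation is dimensionally consistent.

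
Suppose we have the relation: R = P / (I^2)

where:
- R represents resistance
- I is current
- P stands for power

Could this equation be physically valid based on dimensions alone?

Yes

R (resistance) has dimensions [I^-2 L^2 M T^-3].
I (current) has dimensions [I].
P (power) has dimensions [L^2 M T^-3].

Left side: [I^-2 L^2 M T^-3]
Right side: [I^-2 L^2 M T^-3]

Both sides have the same dimensions, so the equation is dimensionally consistent.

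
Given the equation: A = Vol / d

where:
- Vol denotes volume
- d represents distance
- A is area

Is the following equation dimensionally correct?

Yes

Vol (volume) has dimensions [L^3].
d (distance) has dimensions [L].
A (area) has dimensions [L^2].

Left side: [L^2]
Right side: [L^2]

Both sides have the same dimensions, so the equation is dimensionally consistent.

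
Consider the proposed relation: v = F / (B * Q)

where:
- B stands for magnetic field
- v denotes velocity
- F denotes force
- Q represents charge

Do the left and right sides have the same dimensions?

Yes

B (magnetic field) has dimensions [I^-1 M T^-2].
v (velocity) has dimensions [L T^-1].
F (force) has dimensions [L M T^-2].
Q (charge) has dimensions [I T].

Left side: [L T^-1]
Right side: [L T^-1]

Both sides have the same dimensions, so the equation is dimensionally consistent.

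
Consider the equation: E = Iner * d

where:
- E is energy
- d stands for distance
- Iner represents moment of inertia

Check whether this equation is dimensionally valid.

No

E (energy) has dimensions [L^2 M T^-2].
d (distance) has dimensions [L].
Iner (moment of inertia) has dimensions [L^2 M].

Left side: [L^2 M T^-2]
Right side: [L^3 M]

The two sides have different dimensions, so the equation is NOT dimensionally consistent.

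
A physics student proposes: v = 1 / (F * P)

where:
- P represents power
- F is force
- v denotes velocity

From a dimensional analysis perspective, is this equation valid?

No

P (power) has dimensions [L^2 M T^-3].
F (force) has dimensions [L M T^-2].
v (velocity) has dimensions [L T^-1].

Left side: [L T^-1]
Right side: [L^-3 M^-2 T^5]

The two sides have different dimensions, so the equation is NOT dimensionally consistent.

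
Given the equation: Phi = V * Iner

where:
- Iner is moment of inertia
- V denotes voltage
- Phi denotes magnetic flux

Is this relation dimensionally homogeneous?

No

Iner (moment of inertia) has dimensions [L^2 M].
V (voltage) has dimensions [I^-1 L^2 M T^-3].
Phi (magnetic flux) has dimensions [I^-1 L^2 M T^-2].

Left side: [I^-1 L^2 M T^-2]
Right side: [I^-1 L^4 M^2 T^-3]

The two sides have different dimensions, so the equation is NOT dimensionally consistent.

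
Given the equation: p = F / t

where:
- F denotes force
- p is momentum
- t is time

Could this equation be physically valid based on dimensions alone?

No

F (force) has dimensions [L M T^-2].
p (momentum) has dimensions [L M T^-1].
t (time) has dimensions [T].

Left side: [L M T^-1]
Right side: [L M T^-3]

The two sides have different dimensions, so the equation is NOT dimensionally consistent.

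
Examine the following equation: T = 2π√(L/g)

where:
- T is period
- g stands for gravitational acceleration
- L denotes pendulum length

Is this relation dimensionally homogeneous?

Yes

T (period) has dimensions [T].
g (gravitational acceleration) has dimensions [L T^-2].
L (pendulum length) has dimensions [L].

Left side: [T]
Right side: [T]

Both sides have the same dimensions, so the equation is dimensionally consistent.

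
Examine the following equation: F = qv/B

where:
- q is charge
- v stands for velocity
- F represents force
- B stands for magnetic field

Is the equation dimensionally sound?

No

q (charge) has dimensions [I T].
v (velocity) has dimensions [L T^-1].
F (force) has dimensions [L M T^-2].
B (magnetic field) has dimensions [I^-1 M T^-2].

Left side: [L M T^-2]
Right side: [I^2 L M^-1 T^2]

The two sides have different dimensions, so the equation is NOT dimensionally consistent.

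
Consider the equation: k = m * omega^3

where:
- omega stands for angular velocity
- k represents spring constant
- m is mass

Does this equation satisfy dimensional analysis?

No

omega (angular velocity) has dimensions [T^-1].
k (spring constant) has dimensions [M T^-2].
m (mass) has dimensions [M].

Left side: [M T^-2]
Right side: [M T^-3]

The two sides have different dimensions, so the equation is NOT dimensionally consistent.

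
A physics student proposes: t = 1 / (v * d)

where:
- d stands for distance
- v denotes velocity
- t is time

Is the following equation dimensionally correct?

No

d (distance) has dimensions [L].
v (velocity) has dimensions [L T^-1].
t (time) has dimensions [T].

Left side: [T]
Right side: [L^-2 T]

The two sides have different dimensions, so the equation is NOT dimensionally consistent.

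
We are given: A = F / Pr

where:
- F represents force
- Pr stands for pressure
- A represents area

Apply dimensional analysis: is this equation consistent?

Yes

F (force) has dimensions [L M T^-2].
Pr (pressure) has dimensions [L^-1 M T^-2].
A (area) has dimensions [L^2].

Left side: [L^2]
Right side: [L^2]

Both sides have the same dimensions, so the equation is dimensionally consistent.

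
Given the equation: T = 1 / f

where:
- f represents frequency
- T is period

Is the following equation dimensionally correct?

Yes

f (frequency) has dimensions [T^-1].
T (period) has dimensions [T].

Left side: [T]
Right side: [T]

Both sides have the same dimensions, so the equation is dimensionally consistent.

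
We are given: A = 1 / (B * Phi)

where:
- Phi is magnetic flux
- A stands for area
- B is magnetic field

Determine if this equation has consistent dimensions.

No

Phi (magnetic flux) has dimensions [I^-1 L^2 M T^-2].
A (area) has dimensions [L^2].
B (magnetic field) has dimensions [I^-1 M T^-2].

Left side: [L^2]
Right side: [I^2 L^-2 M^-2 T^4]

The two sides have different dimensions, so the equation is NOT dimensionally consistent.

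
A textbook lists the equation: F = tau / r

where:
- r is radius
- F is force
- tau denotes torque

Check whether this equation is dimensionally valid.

Yes

r (radius) has dimensions [L].
F (force) has dimensions [L M T^-2].
tau (torque) has dimensions [L^2 M T^-2].

Left side: [L M T^-2]
Right side: [L M T^-2]

Both sides have the same dimensions, so the equation is dimensionally consistent.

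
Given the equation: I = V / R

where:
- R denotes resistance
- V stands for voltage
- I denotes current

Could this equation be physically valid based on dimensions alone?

Yes

R (resistance) has dimensions [I^-2 L^2 M T^-3].
V (voltage) has dimensions [I^-1 L^2 M T^-3].
I (current) has dimensions [I].

Left side: [I]
Right side: [I]

Both sides have the same dimensions, so the equation is dimensionally consistent.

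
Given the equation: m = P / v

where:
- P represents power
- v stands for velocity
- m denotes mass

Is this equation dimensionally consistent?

No

P (power) has dimensions [L^2 M T^-3].
v (velocity) has dimensions [L T^-1].
m (mass) has dimensions [M].

Left side: [M]
Right side: [L M T^-2]

The two sides have different dimensions, so the equation is NOT dimensionally consistent.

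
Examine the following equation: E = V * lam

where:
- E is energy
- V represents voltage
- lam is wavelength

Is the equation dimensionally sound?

No

E (energy) has dimensions [L^2 M T^-2].
V (voltage) has dimensions [I^-1 L^2 M T^-3].
lam (wavelength) has dimensions [L].

Left side: [L^2 M T^-2]
Right side: [I^-1 L^3 M T^-3]

The two sides have different dimensions, so the equation is NOT dimensionally consistent.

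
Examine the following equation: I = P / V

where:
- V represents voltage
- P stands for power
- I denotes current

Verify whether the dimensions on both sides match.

Yes

V (voltage) has dimensions [I^-1 L^2 M T^-3].
P (power) has dimensions [L^2 M T^-3].
I (current) has dimensions [I].

Left side: [I]
Right side: [I]

Both sides have the same dimensions, so the equation is dimensionally consistent.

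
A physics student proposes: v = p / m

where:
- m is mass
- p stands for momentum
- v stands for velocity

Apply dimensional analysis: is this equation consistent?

Yes

m (mass) has dimensions [M].
p (momentum) has dimensions [L M T^-1].
v (velocity) has dimensions [L T^-1].

Left side: [L T^-1]
Right side: [L T^-1]

Both sides have the same dimensions, so the equation is dimensionally consistent.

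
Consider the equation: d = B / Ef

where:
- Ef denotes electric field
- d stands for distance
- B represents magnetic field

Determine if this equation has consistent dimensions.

No

Ef (electric field) has dimensions [I^-1 L M T^-3].
d (distance) has dimensions [L].
B (magnetic field) has dimensions [I^-1 M T^-2].

Left side: [L]
Right side: [L^-1 T]

The two sides have different dimensions, so the equation is NOT dimensionally consistent.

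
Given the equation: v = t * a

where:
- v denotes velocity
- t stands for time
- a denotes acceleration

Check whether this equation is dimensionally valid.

Yes

v (velocity) has dimensions [L T^-1].
t (time) has dimensions [T].
a (acceleration) has dimensions [L T^-2].

Left side: [L T^-1]
Right side: [L T^-1]

Both sides have the same dimensions, so the equation is dimensionally consistent.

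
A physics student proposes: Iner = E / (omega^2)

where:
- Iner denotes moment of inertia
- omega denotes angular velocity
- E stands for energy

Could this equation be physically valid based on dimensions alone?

Yes

Iner (moment of inertia) has dimensions [L^2 M].
omega (angular velocity) has dimensions [T^-1].
E (energy) has dimensions [L^2 M T^-2].

Left side: [L^2 M]
Right side: [L^2 M]

Both sides have the same dimensions, so the equation is dimensionally consistent.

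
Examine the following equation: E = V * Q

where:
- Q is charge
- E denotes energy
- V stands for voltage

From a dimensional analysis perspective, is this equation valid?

Yes

Q (charge) has dimensions [I T].
E (energy) has dimensions [L^2 M T^-2].
V (voltage) has dimensions [I^-1 L^2 M T^-3].

Left side: [L^2 M T^-2]
Right side: [L^2 M T^-2]

Both sides have the same dimensions, so the equation is dimensionally consistent.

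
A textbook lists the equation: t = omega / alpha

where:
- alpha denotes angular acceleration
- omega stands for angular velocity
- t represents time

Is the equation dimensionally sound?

Yes

alpha (angular acceleration) has dimensions [T^-2].
omega (angular velocity) has dimensions [T^-1].
t (time) has dimensions [T].

Left side: [T]
Right side: [T]

Both sides have the same dimensions, so the equation is dimensionally consistent.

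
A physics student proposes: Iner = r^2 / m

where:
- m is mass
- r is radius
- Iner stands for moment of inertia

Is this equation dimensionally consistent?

No

m (mass) has dimensions [M].
r (radius) has dimensions [L].
Iner (moment of inertia) has dimensions [L^2 M].

Left side: [L^2 M]
Right side: [L^2 M^-1]

The two sides have different dimensions, so the equation is NOT dimensionally consistent.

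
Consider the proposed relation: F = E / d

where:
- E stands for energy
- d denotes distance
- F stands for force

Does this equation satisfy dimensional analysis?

Yes

E (energy) has dimensions [L^2 M T^-2].
d (distance) has dimensions [L].
F (force) has dimensions [L M T^-2].

Left side: [L M T^-2]
Right side: [L M T^-2]

Both sides have the same dimensions, so the equation is dimensionally consistent.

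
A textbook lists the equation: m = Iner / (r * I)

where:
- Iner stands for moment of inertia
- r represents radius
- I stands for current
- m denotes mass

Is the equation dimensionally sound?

No

Iner (moment of inertia) has dimensions [L^2 M].
r (radius) has dimensions [L].
I (current) has dimensions [I].
m (mass) has dimensions [M].

Left side: [M]
Right side: [I^-1 L M]

The two sides have different dimensions, so the equation is NOT dimensionally consistent.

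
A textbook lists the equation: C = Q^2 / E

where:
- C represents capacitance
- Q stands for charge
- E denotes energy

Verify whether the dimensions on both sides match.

Yes

C (capacitance) has dimensions [I^2 L^-2 M^-1 T^4].
Q (charge) has dimensions [I T].
E (energy) has dimensions [L^2 M T^-2].

Left side: [I^2 L^-2 M^-1 T^4]
Right side: [I^2 L^-2 M^-1 T^4]

Both sides have the same dimensions, so the equation is dimensionally consistent.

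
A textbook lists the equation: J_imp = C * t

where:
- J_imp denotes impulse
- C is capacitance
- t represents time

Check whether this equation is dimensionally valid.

No

J_imp (impulse) has dimensions [L M T^-1].
C (capacitance) has dimensions [I^2 L^-2 M^-1 T^4].
t (time) has dimensions [T].

Left side: [L M T^-1]
Right side: [I^2 L^-2 M^-1 T^5]

The two sides have different dimensions, so the equation is NOT dimensionally consistent.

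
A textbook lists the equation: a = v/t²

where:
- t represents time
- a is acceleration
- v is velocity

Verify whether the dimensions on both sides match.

No

t (time) has dimensions [T].
a (acceleration) has dimensions [L T^-2].
v (velocity) has dimensions [L T^-1].

Left side: [L T^-2]
Right side: [L T^-3]

The two sides have different dimensions, so the equation is NOT dimensionally consistent.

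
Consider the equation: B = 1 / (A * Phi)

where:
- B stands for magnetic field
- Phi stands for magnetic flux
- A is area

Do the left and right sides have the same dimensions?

No

B (magnetic field) has dimensions [I^-1 M T^-2].
Phi (magnetic flux) has dimensions [I^-1 L^2 M T^-2].
A (area) has dimensions [L^2].

Left side: [I^-1 M T^-2]
Right side: [I L^-4 M^-1 T^2]

The two sides have different dimensions, so the equation is NOT dimensionally consistent.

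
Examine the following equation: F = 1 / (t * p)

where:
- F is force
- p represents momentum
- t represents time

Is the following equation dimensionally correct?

No

F (force) has dimensions [L M T^-2].
p (momentum) has dimensions [L M T^-1].
t (time) has dimensions [T].

Left side: [L M T^-2]
Right side: [L^-1 M^-1]

The two sides have different dimensions, so the equation is NOT dimensionally consistent.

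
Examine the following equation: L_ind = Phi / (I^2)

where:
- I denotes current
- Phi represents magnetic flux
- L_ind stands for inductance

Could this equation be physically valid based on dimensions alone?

No

I (current) has dimensions [I].
Phi (magnetic flux) has dimensions [I^-1 L^2 M T^-2].
L_ind (inductance) has dimensions [I^-2 L^2 M T^-2].

Left side: [I^-2 L^2 M T^-2]
Right side: [I^-3 L^2 M T^-2]

The two sides have different dimensions, so the equation is NOT dimensionally consistent.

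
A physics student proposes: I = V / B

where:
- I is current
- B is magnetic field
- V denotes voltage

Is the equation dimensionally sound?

No

I (current) has dimensions [I].
B (magnetic field) has dimensions [I^-1 M T^-2].
V (voltage) has dimensions [I^-1 L^2 M T^-3].

Left side: [I]
Right side: [L^2 T^-1]

The two sides have different dimensions, so the equation is NOT dimensionally consistent.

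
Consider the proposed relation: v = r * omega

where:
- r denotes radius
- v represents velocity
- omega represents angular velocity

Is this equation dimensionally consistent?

Yes

r (radius) has dimensions [L].
v (velocity) has dimensions [L T^-1].
omega (angular velocity) has dimensions [T^-1].

Left side: [L T^-1]
Right side: [L T^-1]

Both sides have the same dimensions, so the equation is dimensionally consistent.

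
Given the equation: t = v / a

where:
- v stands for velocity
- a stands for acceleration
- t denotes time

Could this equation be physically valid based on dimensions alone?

Yes

v (velocity) has dimensions [L T^-1].
a (acceleration) has dimensions [L T^-2].
t (time) has dimensions [T].

Left side: [T]
Right side: [T]

Both sides have the same dimensions, so the equation is dimensionally consistent.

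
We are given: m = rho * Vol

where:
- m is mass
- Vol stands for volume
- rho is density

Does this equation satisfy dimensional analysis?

Yes

m (mass) has dimensions [M].
Vol (volume) has dimensions [L^3].
rho (density) has dimensions [L^-3 M].

Left side: [M]
Right side: [M]

Both sides have the same dimensions, so the equation is dimensionally consistent.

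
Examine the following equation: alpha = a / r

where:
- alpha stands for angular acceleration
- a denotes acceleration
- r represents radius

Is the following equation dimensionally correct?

Yes

alpha (angular acceleration) has dimensions [T^-2].
a (acceleration) has dimensions [L T^-2].
r (radius) has dimensions [L].

Left side: [T^-2]
Right side: [T^-2]

Both sides have the same dimensions, so the equation is dimensionally consistent.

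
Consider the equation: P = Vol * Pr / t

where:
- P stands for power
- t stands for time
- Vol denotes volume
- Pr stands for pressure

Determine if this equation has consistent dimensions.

Yes

P (power) has dimensions [L^2 M T^-3].
t (time) has dimensions [T].
Vol (volume) has dimensions [L^3].
Pr (pressure) has dimensions [L^-1 M T^-2].

Left side: [L^2 M T^-3]
Right side: [L^2 M T^-3]

Both sides have the same dimensions, so the equation is dimensionally consistent.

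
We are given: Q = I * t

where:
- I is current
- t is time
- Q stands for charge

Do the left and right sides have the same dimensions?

Yes

I (current) has dimensions [I].
t (time) has dimensions [T].
Q (charge) has dimensions [I T].

Left side: [I T]
Right side: [I T]

Both sides have the same dimensions, so the equation is dimensionally consistent.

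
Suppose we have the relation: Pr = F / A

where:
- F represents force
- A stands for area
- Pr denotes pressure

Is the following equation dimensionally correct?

Yes

F (force) has dimensions [L M T^-2].
A (area) has dimensions [L^2].
Pr (pressure) has dimensions [L^-1 M T^-2].

Left side: [L^-1 M T^-2]
Right side: [L^-1 M T^-2]

Both sides have the same dimensions, so the equation is dimensionally consistent.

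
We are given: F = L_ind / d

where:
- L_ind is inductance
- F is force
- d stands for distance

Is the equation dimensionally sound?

No

L_ind (inductance) has dimensions [I^-2 L^2 M T^-2].
F (force) has dimensions [L M T^-2].
d (distance) has dimensions [L].

Left side: [L M T^-2]
Right side: [I^-2 L M T^-2]

The two sides have different dimensions, so the equation is NOT dimensionally consistent.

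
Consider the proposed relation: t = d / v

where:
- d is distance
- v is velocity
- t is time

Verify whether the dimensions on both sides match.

Yes

d (distance) has dimensions [L].
v (velocity) has dimensions [L T^-1].
t (time) has dimensions [T].

Left side: [T]
Right side: [T]

Both sides have the same dimensions, so the equation is dimensionally consistent.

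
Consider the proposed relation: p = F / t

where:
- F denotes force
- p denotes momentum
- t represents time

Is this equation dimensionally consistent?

No

F (force) has dimensions [L M T^-2].
p (momentum) has dimensions [L M T^-1].
t (time) has dimensions [T].

Left side: [L M T^-1]
Right side: [L M T^-3]

The two sides have different dimensions, so the equation is NOT dimensionally consistent.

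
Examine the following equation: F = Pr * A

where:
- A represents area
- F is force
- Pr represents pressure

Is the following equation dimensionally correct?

Yes

A (area) has dimensions [L^2].
F (force) has dimensions [L M T^-2].
Pr (pressure) has dimensions [L^-1 M T^-2].

Left side: [L M T^-2]
Right side: [L M T^-2]

Both sides have the same dimensions, so the equation is dimensionally consistent.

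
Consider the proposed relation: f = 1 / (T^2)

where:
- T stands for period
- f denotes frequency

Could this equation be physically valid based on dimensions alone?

No

T (period) has dimensions [T].
f (frequency) has dimensions [T^-1].

Left side: [T^-1]
Right side: [T^-2]

The two sides have different dimensions, so the equation is NOT dimensionally consistent.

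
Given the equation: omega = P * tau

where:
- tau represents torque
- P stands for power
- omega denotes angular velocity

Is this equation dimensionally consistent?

No

tau (torque) has dimensions [L^2 M T^-2].
P (power) has dimensions [L^2 M T^-3].
omega (angular velocity) has dimensions [T^-1].

Left side: [T^-1]
Right side: [L^4 M^2 T^-5]

The two sides have different dimensions, so the equation is NOT dimensionally consistent.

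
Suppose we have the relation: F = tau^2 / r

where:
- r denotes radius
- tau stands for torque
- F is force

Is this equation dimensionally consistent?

No

r (radius) has dimensions [L].
tau (torque) has dimensions [L^2 M T^-2].
F (force) has dimensions [L M T^-2].

Left side: [L M T^-2]
Right side: [L^3 M^2 T^-4]

The two sides have different dimensions, so the equation is NOT dimensionally consistent.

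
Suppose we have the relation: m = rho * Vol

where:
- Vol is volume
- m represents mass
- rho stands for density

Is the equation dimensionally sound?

Yes

Vol (volume) has dimensions [L^3].
m (mass) has dimensions [M].
rho (density) has dimensions [L^-3 M].

Left side: [M]
Right side: [M]

Both sides have the same dimensions, so the equation is dimensionally consistent.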